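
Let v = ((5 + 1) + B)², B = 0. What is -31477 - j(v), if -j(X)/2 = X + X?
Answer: -31333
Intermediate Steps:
v = 36 (v = ((5 + 1) + 0)² = (6 + 0)² = 6² = 36)
j(X) = -4*X (j(X) = -2*(X + X) = -4*X)
-31477 - j(v) = -31477 - (-4)*36 = -31477 - 1*(-144) = -31477 + 144 = -31333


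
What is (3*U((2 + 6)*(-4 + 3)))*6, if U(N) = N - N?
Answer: 0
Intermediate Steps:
U(N) = 0
(3*U((2 + 6)*(-4 + 3)))*6 = (3*0)*6 = 0*6 = 0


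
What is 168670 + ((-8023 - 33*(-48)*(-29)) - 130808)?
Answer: -16097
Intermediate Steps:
168670 + ((-8023 - 33*(-48)*(-29)) - 130808) = 168670 + ((-8023 + 1584*(-29)) - 130808) = 168670 + ((-8023 - 45936) - 130808) = 168670 + (-53959 - 130808) = 168670 - 184767 = -16097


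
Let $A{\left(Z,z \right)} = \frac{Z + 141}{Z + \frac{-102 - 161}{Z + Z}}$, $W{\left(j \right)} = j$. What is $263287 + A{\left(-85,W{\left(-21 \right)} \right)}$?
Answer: $\frac{3735243149}{14187} \approx 2.6329 \cdot 10^{5}$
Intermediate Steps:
$A{\left(Z,z \right)} = \frac{141 + Z}{Z - \frac{263}{2 Z}}$
$263287 + A{\left(-85,W{\left(-21 \right)} \right)} = 263287 + 2 \left(-85\right) \frac{1}{-263 + 2 \left(-85\right)^{2}} \left(141 - 85\right) = 263287 + 2 \left(-85\right) \frac{1}{-263 + 2 \cdot 7225} \cdot 56 = 263287 + 2 \left(-85\right) \frac{1}{-263 + 14450} \cdot 56 = 263287 + 2 \left(-85\right) \frac{1}{14187} \cdot 56 = 263287 - \frac{9520}{14187} = \frac{3735243149}{14187}$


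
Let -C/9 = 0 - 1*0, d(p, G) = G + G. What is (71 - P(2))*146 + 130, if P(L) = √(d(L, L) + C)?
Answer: 10204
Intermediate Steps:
d(p, G) = 2*G
C = 0 (C = -9*(0 - 1*0) = -9*(0 + 0) = -9*0 = 0)
P(L) = √2*√L (P(L) = √(2*L + 0) = √(2*L) = √2*√L)
(71 - P(2))*146 + 130 = (71 - √2*√2)*146 + 130 = (71 - 1*2)*146 + 130 = (71 - 2)*146 + 130 = 69*146 + 130 = 10074 + 130 = 10204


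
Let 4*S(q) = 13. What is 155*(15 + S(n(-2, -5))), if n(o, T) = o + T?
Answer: 11315/4 ≈ 2828.8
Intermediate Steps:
n(o, T) = T + o
S(q) = 13/4 (S(q) = (¼)*13 = 13/4)
155*(15 + S(n(-2, -5))) = 155*(15 + 13/4) = 155*(73/4) = 11315/4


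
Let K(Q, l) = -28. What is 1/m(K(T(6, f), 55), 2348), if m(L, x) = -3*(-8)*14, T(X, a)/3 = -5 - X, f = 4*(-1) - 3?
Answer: 1/336 ≈ 0.0029762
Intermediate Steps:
f = -7 (f = -4 - 3 = -7)
T(X, a) = -15 - 3*X (T(X, a) = 3*(-5 - X) = -15 - 3*X)
m(L, x) = 336 (m(L, x) = 24*14 = 336)
1/m(K(T(6, f), 55), 2348) = 1/336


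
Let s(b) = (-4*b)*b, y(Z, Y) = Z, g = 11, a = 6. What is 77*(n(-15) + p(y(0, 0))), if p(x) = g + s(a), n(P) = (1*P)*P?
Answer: 7084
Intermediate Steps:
s(b) = -4*b²
n(P) = P² (n(P) = P*P = P²)
p(x) = -133 (p(x) = 11 - 4*6² = 11 - 4*36 = 11 - 144 = -133)
77*(n(-15) + p(y(0, 0))) = 77*((-15)² - 133) = 77*(225 - 133) = 77*92 = 7084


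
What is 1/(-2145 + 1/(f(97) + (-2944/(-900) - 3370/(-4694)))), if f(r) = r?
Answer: -53329792/114391875765 ≈ -0.00046620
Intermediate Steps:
1/(-2145 + 1/(f(97) + (-2944/(-900) - 3370/(-4694)))) = 1/(-2145 + 1/(97 + (-2944/(-900) - 3370/(-4694)))) = 1/(-2145 + 1/(97 + (-2944*(-1/900) - 3370*(-1/4694)))) = 1/(-2145 + 1/(97 + (736/225 + 1685/2347))) = 1/(-2145 + 1/(97 + 2106517/528075)) = 1/(-2145 + 1/(53329792/528075)) = 1/(-2145 + 528075/53329792) = 1/(-114391875765/53329792) = -53329792/114391875765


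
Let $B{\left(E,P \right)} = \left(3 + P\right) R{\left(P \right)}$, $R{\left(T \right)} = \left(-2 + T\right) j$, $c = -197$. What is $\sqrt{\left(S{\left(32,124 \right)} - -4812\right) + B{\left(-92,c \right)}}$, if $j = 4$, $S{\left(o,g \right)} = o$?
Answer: $2 \sqrt{39817} \approx 399.08$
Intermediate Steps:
$R{\left(T \right)} = -8 + 4 T$ ($R{\left(T \right)} = \left(-2 + T\right) 4 = -8 + 4 T$)
$B{\left(E,P \right)} = \left(-8 + 4 P\right) \left(3 + P\right)$ ($B{\left(E,P \right)} = \left(3 + P\right) \left(-8 + 4 P\right) = \left(-8 + 4 P\right) \left(3 + P\right)$)
$\sqrt{\left(S{\left(32,124 \right)} - -4812\right) + B{\left(-92,c \right)}} = \sqrt{\left(32 - -4812\right) + 4 \left(-2 - 197\right) \left(3 - 197\right)} = \sqrt{\left(32 + 4812\right) + 4 \left(-199\right) \left(-194\right)} = \sqrt{4844 + 154424} = \sqrt{159268} = 2 \sqrt{39817}$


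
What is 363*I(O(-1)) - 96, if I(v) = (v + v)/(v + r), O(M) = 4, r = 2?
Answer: 388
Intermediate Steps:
I(v) = 2*v/(2 + v) (I(v) = (v + v)/(v + 2) = (2*v)/(2 + v) = 2*v/(2 + v))
363*I(O(-1)) - 96 = 363*(2*4/(2 + 4)) - 96 = 363*(2*4/6) - 96 = 363*(2*4*(1/6)) - 96 = 363*(4/3) - 96 = 484 - 96 = 388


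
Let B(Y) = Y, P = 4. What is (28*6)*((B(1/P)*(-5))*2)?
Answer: -420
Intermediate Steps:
(28*6)*((B(1/P)*(-5))*2) = (28*6)*((-5/4)*2) = 168*(((¼)*(-5))*2) = 168*(-5/4*2) = 168*(-5/2) = -420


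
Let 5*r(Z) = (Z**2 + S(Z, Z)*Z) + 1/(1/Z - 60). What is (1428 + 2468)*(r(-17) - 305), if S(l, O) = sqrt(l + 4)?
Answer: -4916646808/5105 - 66232*I*sqrt(13)/5 ≈ -9.631e+5 - 47761.0*I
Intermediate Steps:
S(l, O) = sqrt(4 + l)
r(Z) = Z**2/5 + 1/(5*(-60 + 1/Z)) + Z*sqrt(4 + Z)/5 (r(Z) = ((Z**2 + sqrt(4 + Z)*Z) + 1/(1/Z - 60))/5 = ((Z**2 + Z*sqrt(4 + Z)) + 1/(-60 + 1/Z))/5 = (Z**2 + 1/(-60 + 1/Z) + Z*sqrt(4 + Z))/5 = Z**2/5 + 1/(5*(-60 + 1/Z)) + Z*sqrt(4 + Z)/5)
(1428 + 2468)*(r(-17) - 305) = (1428 + 2468)*((1/5)*(-17)*(-1 - 1*(-17) - sqrt(4 - 17) + 60*(-17)**2 + 60*(-17)*sqrt(4 - 17))/(-1 + 60*(-17)) - 305) = 3896*((1/5)*(-17)*(-1 + 17 - sqrt(-13) + 60*289 + 60*(-17)*sqrt(-13))/(-1 - 1020) - 305) = 3896*((1/5)*(-17)*(-1 + 17 - I*sqrt(13) + 17340 + 60*(-17)*(I*sqrt(13)))/(-1021) - 305) = 3896*((1/5)*(-17)*(-1/1021)*(-1 + 17 - I*sqrt(13) + 17340 - 1020*I*sqrt(13)) - 305) = 3896*((1/5)*(-17)*(-1/1021)*(17356 - 1021*I*sqrt(13)) - 305) = 3896*((295052/5105 - 17*I*sqrt(13)/5) - 305) = 3896*(-1261973/5105 - 17*I*sqrt(13)/5) = -4916646808/5105 - 66232*I*sqrt(13)/5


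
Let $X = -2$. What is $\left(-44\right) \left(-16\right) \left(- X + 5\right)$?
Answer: $4928$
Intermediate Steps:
$\left(-44\right) \left(-16\right) \left(- X + 5\right) = \left(-44\right) \left(-16\right) \left(\left(-1\right) \left(-2\right) + 5\right) = 704 \left(2 + 5\right) = 704 \cdot 7 = 4928$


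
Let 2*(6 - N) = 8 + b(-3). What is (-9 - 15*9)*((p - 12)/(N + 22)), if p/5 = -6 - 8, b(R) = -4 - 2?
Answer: 1312/3 ≈ 437.33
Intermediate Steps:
b(R) = -6
N = 5 (N = 6 - (8 - 6)/2 = 6 - 1/2*2 = 6 - 1 = 5)
p = -70 (p = 5*(-6 - 8) = 5*(-14) = -70)
(-9 - 15*9)*((p - 12)/(N + 22)) = (-9 - 15*9)*((-70 - 12)/(5 + 22)) = (-9 - 135)*(-82/27) = -(-11808)/27 = -144*(-82/27) = 1312/3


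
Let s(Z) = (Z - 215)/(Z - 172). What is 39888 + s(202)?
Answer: 1196627/30 ≈ 39888.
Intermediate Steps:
s(Z) = (-215 + Z)/(-172 + Z)
39888 + s(202) = 39888 + (-215 + 202)/(-172 + 202) = 39888 - 13/30 = 1196627/30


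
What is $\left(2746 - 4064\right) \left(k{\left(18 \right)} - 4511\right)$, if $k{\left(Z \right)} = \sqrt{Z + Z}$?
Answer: $5937590$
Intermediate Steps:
$k{\left(Z \right)} = \sqrt{2} \sqrt{Z}$ ($k{\left(Z \right)} = \sqrt{2 Z} = \sqrt{2} \sqrt{Z}$)
$\left(2746 - 4064\right) \left(k{\left(18 \right)} - 4511\right) = \left(2746 - 4064\right) \left(\sqrt{2} \sqrt{18} - 4511\right) = - 1318 \left(\sqrt{2} \cdot 3 \sqrt{2} - 4511\right) = - 1318 \left(6 - 4511\right) = \left(-1318\right) \left(-4505\right) = 5937590$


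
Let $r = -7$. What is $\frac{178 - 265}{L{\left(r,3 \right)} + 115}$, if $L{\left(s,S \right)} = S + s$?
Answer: $- \frac{29}{37} \approx -0.78378$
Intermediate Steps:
$\frac{178 - 265}{L{\left(r,3 \right)} + 115} = \frac{178 - 265}{\left(3 - 7\right) + 115} = - \frac{87}{-4 + 115} = - \frac{87}{111} = \left(-87\right) \frac{1}{111} = - \frac{29}{37}$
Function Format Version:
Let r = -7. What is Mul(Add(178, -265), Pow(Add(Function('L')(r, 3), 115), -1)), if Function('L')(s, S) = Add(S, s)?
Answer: Rational(-29, 37) ≈ -0.78378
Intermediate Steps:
Mul(Add(178, -265), Pow(Add(Function('L')(r, 3), 115), -1)) = Mul(Add(178, -265), Pow(Add(Add(3, -7), 115), -1)) = Mul(-87, Pow(Add(-4, 115), -1)) = Mul(-87, Pow(111, -1)) = Mul(-87, Rational(1, 111)) = Rational(-29, 37)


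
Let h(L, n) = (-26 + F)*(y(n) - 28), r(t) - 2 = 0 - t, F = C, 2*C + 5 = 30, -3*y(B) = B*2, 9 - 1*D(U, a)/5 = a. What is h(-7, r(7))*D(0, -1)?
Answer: 16650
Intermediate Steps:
D(U, a) = 45 - 5*a
y(B) = -2*B/3 (y(B) = -B*2/3 = -2*B/3)
C = 25/2 (C = -5/2 + (½)*30 = -5/2 + 15 = 25/2 ≈ 12.500)
F = 25/2 ≈ 12.500
r(t) = 2 - t (r(t) = 2 + (0 - t) = 2 - t)
h(L, n) = 378 + 9*n (h(L, n) = (-26 + 25/2)*(-2*n/3 - 28) = -27*(-28 - 2*n/3)/2 = 378 + 9*n)
h(-7, r(7))*D(0, -1) = (378 + 9*(2 - 1*7))*(45 - 5*(-1)) = (378 + 9*(2 - 7))*(45 + 5) = (378 + 9*(-5))*50 = (378 - 45)*50 = 333*50 = 16650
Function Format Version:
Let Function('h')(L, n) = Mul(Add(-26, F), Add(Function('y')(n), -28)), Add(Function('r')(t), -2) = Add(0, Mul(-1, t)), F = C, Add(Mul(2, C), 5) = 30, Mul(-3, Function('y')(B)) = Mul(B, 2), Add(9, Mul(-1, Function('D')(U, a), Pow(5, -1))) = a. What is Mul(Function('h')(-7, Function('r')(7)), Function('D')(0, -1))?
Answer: 16650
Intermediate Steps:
Function('D')(U, a) = Add(45, Mul(-5, a))
Function('y')(B) = Mul(Rational(-2, 3), B) (Function('y')(B) = Mul(Rational(-1, 3), Mul(B, 2)) = Mul(Rational(-1, 3), Mul(2, B)) = Mul(Rational(-2, 3), B))
C = Rational(25, 2) (C = Add(Rational(-5, 2), Mul(Rational(1, 2), 30)) = Add(Rational(-5, 2), 15) = Rational(25, 2) ≈ 12.500)
F = Rational(25, 2) ≈ 12.500
Function('r')(t) = Add(2, Mul(-1, t)) (Function('r')(t) = Add(2, Add(0, Mul(-1, t))) = Add(2, Mul(-1, t)))
Function('h')(L, n) = Add(378, Mul(9, n)) (Function('h')(L, n) = Mul(Add(-26, Rational(25, 2)), Add(Mul(Rational(-2, 3), n), -28)) = Mul(Rational(-27, 2), Add(-28, Mul(Rational(-2, 3), n))) = Add(378, Mul(9, n)))
Mul(Function('h')(-7, Function('r')(7)), Function('D')(0, -1)) = Mul(Add(378, Mul(9, Add(2, Mul(-1, 7)))), Add(45, Mul(-5, -1))) = Mul(Add(378, Mul(9, Add(2, -7))), Add(45, 5)) = Mul(Add(378, Mul(9, -5)), 50) = Mul(Add(378, -45), 50) = Mul(333, 50) = 16650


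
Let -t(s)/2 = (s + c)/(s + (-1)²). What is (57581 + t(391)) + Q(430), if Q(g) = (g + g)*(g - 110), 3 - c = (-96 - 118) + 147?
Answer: 65224615/196 ≈ 3.3278e+5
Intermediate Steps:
c = 70 (c = 3 - ((-96 - 118) + 147) = 3 - (-214 + 147) = 3 - 1*(-67) = 3 + 67 = 70)
Q(g) = 2*g*(-110 + g) (Q(g) = (2*g)*(-110 + g) = 2*g*(-110 + g))
t(s) = -2*(70 + s)/(1 + s) (t(s) = -2*(s + 70)/(s + (-1)²) = -2*(70 + s)/(s + 1) = -2*(70 + s)/(1 + s))
(57581 + t(391)) + Q(430) = (57581 + 2*(-70 - 1*391)/(1 + 391)) + 2*430*(-110 + 430) = (57581 + 2*(-70 - 391)/392) + 2*430*320 = (57581 + 2*(1/392)*(-461)) + 275200 = (57581 - 461/196) + 275200 = 11285415/196 + 275200 = 65224615/196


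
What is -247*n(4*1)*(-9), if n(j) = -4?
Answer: -8892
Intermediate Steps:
-247*n(4*1)*(-9) = -(-988)*(-9) = -247*36 = -8892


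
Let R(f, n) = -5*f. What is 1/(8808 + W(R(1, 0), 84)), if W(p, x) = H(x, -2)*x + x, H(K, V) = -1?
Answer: 1/8808 ≈ 0.00011353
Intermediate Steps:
W(p, x) = 0 (W(p, x) = -x + x = 0)
1/(8808 + W(R(1, 0), 84)) = 1/(8808 + 0) = 1/8808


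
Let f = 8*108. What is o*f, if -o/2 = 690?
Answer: -1192320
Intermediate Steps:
o = -1380 (o = -2*690 = -1380)
f = 864
o*f = -1380*864 = -1192320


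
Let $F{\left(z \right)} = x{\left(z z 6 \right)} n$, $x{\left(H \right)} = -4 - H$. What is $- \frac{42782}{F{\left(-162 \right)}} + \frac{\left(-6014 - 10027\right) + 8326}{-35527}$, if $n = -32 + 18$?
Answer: $\frac{7744101283}{39160559452} \approx 0.19775$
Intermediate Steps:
$n = -14$
$F{\left(z \right)} = 56 + 84 z^{2}$ ($F{\left(z \right)} = \left(-4 - z z 6\right) \left(-14\right) = \left(-4 - z^{2} \cdot 6\right) \left(-14\right) = \left(-4 - 6 z^{2}\right) \left(-14\right) = 56 + 84 z^{2}$)
$- \frac{42782}{F{\left(-162 \right)}} + \frac{\left(-6014 - 10027\right) + 8326}{-35527} = - \frac{42782}{56 + 84 \left(-162\right)^{2}} + \frac{\left(-6014 - 10027\right) + 8326}{-35527} = - \frac{42782}{56 + 84 \cdot 26244} + \left(-16041 + 8326\right) \left(- \frac{1}{35527}\right) = - \frac{42782}{56 + 2204496} - - \frac{7715}{35527} = - \frac{42782}{2204552} + \frac{7715}{35527} = \left(-42782\right) \frac{1}{2204552} + \frac{7715}{35527} = - \frac{21391}{1102276} + \frac{7715}{35527} = \frac{7744101283}{39160559452}$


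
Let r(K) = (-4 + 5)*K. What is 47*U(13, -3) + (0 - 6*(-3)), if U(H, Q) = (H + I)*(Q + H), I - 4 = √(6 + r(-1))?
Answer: 8008 + 470*√5 ≈ 9059.0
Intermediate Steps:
r(K) = K (r(K) = 1*K = K)
I = 4 + √5 (I = 4 + √(6 - 1) = 4 + √5 ≈ 6.2361)
U(H, Q) = (H + Q)*(4 + H + √5) (U(H, Q) = (H + (4 + √5))*(Q + H) = (4 + H + √5)*(H + Q) = (H + Q)*(4 + H + √5))
47*U(13, -3) + (0 - 6*(-3)) = 47*(13² + 13*(-3) + 13*(4 + √5) - 3*(4 + √5)) + (0 - 6*(-3)) = 47*(169 - 39 + (52 + 13*√5) + (-12 - 3*√5)) + (0 + 18) = 47*(170 + 10*√5) + 18 = (7990 + 470*√5) + 18 = 8008 + 470*√5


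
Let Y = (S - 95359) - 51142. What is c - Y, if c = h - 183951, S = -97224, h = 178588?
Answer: 238362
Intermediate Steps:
Y = -243725 (Y = (-97224 - 95359) - 51142 = -192583 - 51142 = -243725)
c = -5363 (c = 178588 - 183951 = -5363)
c - Y = -5363 - 1*(-243725) = -5363 + 243725 = 238362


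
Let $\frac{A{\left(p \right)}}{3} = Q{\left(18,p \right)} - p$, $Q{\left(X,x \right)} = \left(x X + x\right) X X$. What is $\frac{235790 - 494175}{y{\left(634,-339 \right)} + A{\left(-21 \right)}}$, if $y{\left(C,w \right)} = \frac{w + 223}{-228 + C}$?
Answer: $\frac{1808695}{2714357} \approx 0.66634$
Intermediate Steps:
$y{\left(C,w \right)} = \frac{223 + w}{-228 + C}$
$Q{\left(X,x \right)} = X^{2} \left(x + X x\right)$ ($Q{\left(X,x \right)} = \left(X x + x\right) X X = \left(x + X x\right) X X = X \left(x + X x\right) X = X^{2} \left(x + X x\right)$)
$A{\left(p \right)} = 18465 p$ ($A{\left(p \right)} = 3 \left(p 18^{2} \left(1 + 18\right) - p\right) = 3 \left(p 324 \cdot 19 - p\right) = 3 \left(6156 p - p\right) = 3 \cdot 6155 p = 18465 p$)
$\frac{235790 - 494175}{y{\left(634,-339 \right)} + A{\left(-21 \right)}} = \frac{235790 - 494175}{\frac{223 - 339}{-228 + 634} + 18465 \left(-21\right)} = - \frac{258385}{\frac{1}{406} \left(-116\right) - 387765} = - \frac{258385}{- \frac{2}{7} - 387765} = - \frac{258385}{- \frac{2714357}{7}} = \left(-258385\right) \left(- \frac{7}{2714357}\right) = \frac{1808695}{2714357}$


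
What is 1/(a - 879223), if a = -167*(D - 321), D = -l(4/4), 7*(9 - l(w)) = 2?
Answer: -7/5769125 ≈ -1.2134e-6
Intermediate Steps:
l(w) = 61/7 (l(w) = 9 - 1/7*2 = 9 - 2/7 = 61/7)
D = -61/7 (D = -1*61/7 = -61/7 ≈ -8.7143)
a = 385436/7 (a = -167*(-61/7 - 321) = -167*(-2308/7) = 385436/7 ≈ 55062.)
1/(a - 879223) = 1/(385436/7 - 879223) = 1/(-5769125/7) = -7/5769125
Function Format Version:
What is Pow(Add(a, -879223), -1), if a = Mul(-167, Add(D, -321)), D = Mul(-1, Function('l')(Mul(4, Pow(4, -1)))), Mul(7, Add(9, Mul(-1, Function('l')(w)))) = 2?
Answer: Rational(-7, 5769125) ≈ -1.2134e-6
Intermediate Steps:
Function('l')(w) = Rational(61, 7) (Function('l')(w) = Add(9, Mul(Rational(-1, 7), 2)) = Add(9, Rational(-2, 7)) = Rational(61, 7))
D = Rational(-61, 7) (D = Mul(-1, Rational(61, 7)) = Rational(-61, 7) ≈ -8.7143)
a = Rational(385436, 7) (a = Mul(-167, Add(Rational(-61, 7), -321)) = Mul(-167, Rational(-2308, 7)) = Rational(385436, 7) ≈ 55062.)
Pow(Add(a, -879223), -1) = Pow(Add(Rational(385436, 7), -879223), -1) = Pow(Rational(-5769125, 7), -1) = Rational(-7, 5769125)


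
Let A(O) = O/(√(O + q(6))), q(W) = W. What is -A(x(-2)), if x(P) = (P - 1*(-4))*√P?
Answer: -2*I/√(3 + I*√2) ≈ -0.23993 - 1.0717*I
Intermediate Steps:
x(P) = √P*(4 + P) (x(P) = (P + 4)*√P = (4 + P)*√P = √P*(4 + P))
A(O) = O/√(6 + O) (A(O) = O/(√(O + 6)) = O/(√(6 + O)) = O/√(6 + O))
-A(x(-2)) = -√(-2)*(4 - 2)/√(6 + √(-2)*(4 - 2)) = -(I*√2)*2/√(6 + (I*√2)*2) = -2*I*√2/√(6 + 2*I*√2)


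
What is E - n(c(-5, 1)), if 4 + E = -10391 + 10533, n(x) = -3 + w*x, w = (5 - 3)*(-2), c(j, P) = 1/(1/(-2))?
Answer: 133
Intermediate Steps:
c(j, P) = -2 (c(j, P) = 1/(-½) = -2)
w = -4 (w = 2*(-2) = -4)
n(x) = -3 - 4*x
E = 138 (E = -4 + (-10391 + 10533) = -4 + 142 = 138)
E - n(c(-5, 1)) = 138 - (-3 - 4*(-2)) = 138 - (-3 + 8) = 138 - 1*5 = 138 - 5 = 133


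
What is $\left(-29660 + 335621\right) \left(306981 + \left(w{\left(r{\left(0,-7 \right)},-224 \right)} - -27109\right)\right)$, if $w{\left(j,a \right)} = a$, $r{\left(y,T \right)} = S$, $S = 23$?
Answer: $102149975226$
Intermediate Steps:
$r{\left(y,T \right)} = 23$
$\left(-29660 + 335621\right) \left(306981 + \left(w{\left(r{\left(0,-7 \right)},-224 \right)} - -27109\right)\right) = \left(-29660 + 335621\right) \left(306981 - -26885\right) = 305961 \left(306981 + \left(-224 + 27109\right)\right) = 305961 \left(306981 + 26885\right) = 305961 \cdot 333866 = 102149975226$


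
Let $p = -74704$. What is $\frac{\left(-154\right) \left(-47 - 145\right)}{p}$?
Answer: $- \frac{264}{667} \approx -0.3958$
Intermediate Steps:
$\frac{\left(-154\right) \left(-47 - 145\right)}{p} = \frac{\left(-154\right) \left(-47 - 145\right)}{-74704} = \left(-154\right) \left(-192\right) \left(- \frac{1}{74704}\right) = 29568 \left(- \frac{1}{74704}\right) = - \frac{264}{667}$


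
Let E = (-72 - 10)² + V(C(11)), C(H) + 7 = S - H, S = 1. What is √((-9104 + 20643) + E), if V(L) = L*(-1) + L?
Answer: √18263 ≈ 135.14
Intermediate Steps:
C(H) = -6 - H (C(H) = -7 + (1 - H) = -6 - H)
V(L) = 0 (V(L) = -L + L = 0)
E = 6724 (E = (-72 - 10)² + 0 = (-82)² + 0 = 6724 + 0 = 6724)
√((-9104 + 20643) + E) = √((-9104 + 20643) + 6724) = √(11539 + 6724) = √18263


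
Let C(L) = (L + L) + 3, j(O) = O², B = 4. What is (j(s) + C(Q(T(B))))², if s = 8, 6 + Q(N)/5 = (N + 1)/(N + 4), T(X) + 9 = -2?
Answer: 22201/49 ≈ 453.08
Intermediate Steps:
T(X) = -11 (T(X) = -9 - 2 = -11)
Q(N) = -30 + 5*(1 + N)/(4 + N) (Q(N) = -30 + 5*((N + 1)/(N + 4)) = -30 + 5*((1 + N)/(4 + N)) = -30 + 5*(1 + N)/(4 + N))
C(L) = 3 + 2*L (C(L) = 2*L + 3 = 3 + 2*L)
(j(s) + C(Q(T(B))))² = (8² + (3 + 2*(5*(-23 - 5*(-11))/(4 - 11))))² = (64 + (3 + 2*(5*(-23 + 55)/(-7))))² = (64 + (3 + 2*(5*(-⅐)*32)))² = (64 + (3 + 2*(-160/7)))² = (64 + (3 - 320/7))² = (64 - 299/7)² = (149/7)² = 22201/49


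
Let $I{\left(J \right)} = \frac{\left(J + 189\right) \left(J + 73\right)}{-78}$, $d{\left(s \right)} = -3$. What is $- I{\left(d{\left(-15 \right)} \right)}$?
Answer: $\frac{2170}{13} \approx 166.92$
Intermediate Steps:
$I{\left(J \right)} = - \frac{\left(73 + J\right) \left(189 + J\right)}{78}$ ($I{\left(J \right)} = \left(189 + J\right) \left(73 + J\right) \left(- \frac{1}{78}\right) = \left(73 + J\right) \left(189 + J\right) \left(- \frac{1}{78}\right) = - \frac{\left(73 + J\right) \left(189 + J\right)}{78}$)
$- I{\left(d{\left(-15 \right)} \right)} = - (- \frac{4599}{26} - - \frac{131}{13} - \frac{\left(-3\right)^{2}}{78}) = - (- \frac{4599}{26} + \frac{131}{13} - \frac{3}{26}) = \left(-1\right) \left(- \frac{2170}{13}\right) = \frac{2170}{13}$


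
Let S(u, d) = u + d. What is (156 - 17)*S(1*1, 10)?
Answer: 1529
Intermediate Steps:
S(u, d) = d + u
(156 - 17)*S(1*1, 10) = (156 - 17)*(10 + 1*1) = 139*(10 + 1) = 139*11 = 1529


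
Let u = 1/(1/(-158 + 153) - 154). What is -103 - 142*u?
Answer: -78703/771 ≈ -102.08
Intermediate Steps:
u = -5/771 (u = 1/(1/(-5) - 154) = 1/(-⅕ - 154) = 1/(-771/5) = -5/771 ≈ -0.0064851)
-103 - 142*u = -103 - 142*(-5/771) = -103 + 710/771 = -78703/771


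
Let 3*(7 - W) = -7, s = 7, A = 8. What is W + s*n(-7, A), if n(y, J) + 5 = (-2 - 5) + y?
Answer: -371/3 ≈ -123.67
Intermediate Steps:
W = 28/3 (W = 7 - ⅓*(-7) = 7 + 7/3 = 28/3 ≈ 9.3333)
n(y, J) = -12 + y (n(y, J) = -5 + ((-2 - 5) + y) = -5 + (-7 + y) = -12 + y)
W + s*n(-7, A) = 28/3 + 7*(-12 - 7) = 28/3 + 7*(-19) = 28/3 - 133 = -371/3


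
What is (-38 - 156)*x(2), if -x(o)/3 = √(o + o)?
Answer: 1164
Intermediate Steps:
x(o) = -3*√2*√o (x(o) = -3*√(o + o) = -3*√2*√o)
(-38 - 156)*x(2) = (-38 - 156)*(-3*√2*√2) = -194*(-6) = 1164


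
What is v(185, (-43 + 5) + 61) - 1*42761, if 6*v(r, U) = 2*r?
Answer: -128098/3 ≈ -42699.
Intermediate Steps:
v(r, U) = r/3 (v(r, U) = (2*r)/6 = r/3)
v(185, (-43 + 5) + 61) - 1*42761 = (1/3)*185 - 1*42761 = 185/3 - 42761 = -128098/3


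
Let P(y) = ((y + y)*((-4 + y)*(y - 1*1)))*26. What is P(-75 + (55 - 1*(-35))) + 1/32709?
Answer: 3929005081/32709 ≈ 1.2012e+5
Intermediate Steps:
P(y) = 52*y*(-1 + y)*(-4 + y) (P(y) = ((2*y)*((-4 + y)*(y - 1)))*26 = ((2*y)*((-4 + y)*(-1 + y)))*26 = ((2*y)*((-1 + y)*(-4 + y)))*26 = (2*y*(-1 + y)*(-4 + y))*26 = 52*y*(-1 + y)*(-4 + y))
P(-75 + (55 - 1*(-35))) + 1/32709 = 52*(-75 + (55 - 1*(-35)))*(4 + (-75 + (55 - 1*(-35)))² - 5*(-75 + (55 - 1*(-35)))) + 1/32709 = 52*(-75 + (55 + 35))*(4 + (-75 + (55 + 35))² - 5*(-75 + (55 + 35))) + 1/32709 = 52*(-75 + 90)*(4 + (-75 + 90)² - 5*(-75 + 90)) + 1/32709 = 52*15*(4 + 15² - 5*15) + 1/32709 = 52*15*(4 + 225 - 75) + 1/32709 = 52*15*154 + 1/32709 = 120120 + 1/32709 = 3929005081/32709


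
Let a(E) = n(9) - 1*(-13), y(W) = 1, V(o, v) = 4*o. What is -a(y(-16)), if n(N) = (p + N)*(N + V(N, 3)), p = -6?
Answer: -148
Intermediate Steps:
n(N) = 5*N*(-6 + N) (n(N) = (-6 + N)*(N + 4*N) = (-6 + N)*(5*N) = 5*N*(-6 + N))
a(E) = 148 (a(E) = 5*9*(-6 + 9) - 1*(-13) = 5*9*3 + 13 = 135 + 13 = 148)
-a(y(-16)) = -1*148 = -148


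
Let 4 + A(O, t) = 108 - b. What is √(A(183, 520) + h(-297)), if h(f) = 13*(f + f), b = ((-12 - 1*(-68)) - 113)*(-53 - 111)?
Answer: I*√16966 ≈ 130.25*I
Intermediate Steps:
b = 9348 (b = ((-12 + 68) - 113)*(-164) = (56 - 113)*(-164) = -57*(-164) = 9348)
A(O, t) = -9244 (A(O, t) = -4 + (108 - 1*9348) = -4 + (108 - 9348) = -4 - 9240 = -9244)
h(f) = 26*f (h(f) = 13*(2*f) = 26*f)
√(A(183, 520) + h(-297)) = √(-9244 + 26*(-297)) = √(-9244 - 7722) = √(-16966) = I*√16966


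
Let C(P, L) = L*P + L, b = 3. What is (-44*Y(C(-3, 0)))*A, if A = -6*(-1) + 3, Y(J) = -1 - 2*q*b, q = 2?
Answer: 5148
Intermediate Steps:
C(P, L) = L + L*P
Y(J) = -13 (Y(J) = -1 - 4*3 = -1 - 2*6 = -1 - 12 = -13)
A = 9 (A = 6 + 3 = 9)
(-44*Y(C(-3, 0)))*A = -44*(-13)*9 = 572*9 = 5148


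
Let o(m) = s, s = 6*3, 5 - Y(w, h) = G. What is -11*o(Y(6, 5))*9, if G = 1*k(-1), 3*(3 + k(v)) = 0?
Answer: -1782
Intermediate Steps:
k(v) = -3 (k(v) = -3 + (1/3)*0 = -3 + 0 = -3)
G = -3 (G = 1*(-3) = -3)
Y(w, h) = 8 (Y(w, h) = 5 - 1*(-3) = 5 + 3 = 8)
s = 18
o(m) = 18
-11*o(Y(6, 5))*9 = -11*18*9 = -198*9 = -1782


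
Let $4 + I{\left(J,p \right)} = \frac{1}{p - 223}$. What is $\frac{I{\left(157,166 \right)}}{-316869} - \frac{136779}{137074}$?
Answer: $- \frac{352915290323}{353680939206} \approx -0.99784$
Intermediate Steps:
$I{\left(J,p \right)} = -4 + \frac{1}{-223 + p}$ ($I{\left(J,p \right)} = -4 + \frac{1}{p - 223} = -4 + \frac{1}{-223 + p}$)
$\frac{I{\left(157,166 \right)}}{-316869} - \frac{136779}{137074} = \frac{\frac{1}{-223 + 166} \left(893 - 664\right)}{-316869} - \frac{136779}{137074} = \frac{893 - 664}{-57} \left(- \frac{1}{316869}\right) - \frac{136779}{137074} = \left(- \frac{1}{57}\right) 229 \left(- \frac{1}{316869}\right) - \frac{136779}{137074} = \left(- \frac{229}{57}\right) \left(- \frac{1}{316869}\right) - \frac{136779}{137074} = \frac{229}{18061533} - \frac{136779}{137074} = - \frac{352915290323}{353680939206}$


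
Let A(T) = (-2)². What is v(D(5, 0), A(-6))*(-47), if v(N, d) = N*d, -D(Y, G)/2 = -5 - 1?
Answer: -2256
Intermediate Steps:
D(Y, G) = 12 (D(Y, G) = -2*(-5 - 1) = -2*(-6) = 12)
A(T) = 4
v(D(5, 0), A(-6))*(-47) = (12*4)*(-47) = 48*(-47) = -2256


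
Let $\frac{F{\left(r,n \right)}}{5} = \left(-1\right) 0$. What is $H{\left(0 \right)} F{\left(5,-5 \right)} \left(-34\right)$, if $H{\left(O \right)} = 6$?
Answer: $0$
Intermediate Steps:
$F{\left(r,n \right)} = 0$ ($F{\left(r,n \right)} = 5 \left(\left(-1\right) 0\right) = 5 \cdot 0 = 0$)
$H{\left(0 \right)} F{\left(5,-5 \right)} \left(-34\right) = 6 \cdot 0 \left(-34\right) = 0 \left(-34\right) = 0$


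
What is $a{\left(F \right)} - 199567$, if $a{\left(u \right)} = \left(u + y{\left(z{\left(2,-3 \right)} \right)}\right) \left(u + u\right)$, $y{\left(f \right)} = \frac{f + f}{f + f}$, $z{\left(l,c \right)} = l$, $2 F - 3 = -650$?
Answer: $\frac{18181}{2} \approx 9090.5$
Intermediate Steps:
$F = - \frac{647}{2}$ ($F = \frac{3}{2} + \frac{1}{2} \left(-650\right) = \frac{3}{2} - 325 = - \frac{647}{2} \approx -323.5$)
$y{\left(f \right)} = 1$ ($y{\left(f \right)} = \frac{2 f}{2 f} = 2 f \frac{1}{2 f} = 1$)
$a{\left(u \right)} = 2 u \left(1 + u\right)$ ($a{\left(u \right)} = \left(u + 1\right) \left(u + u\right) = \left(1 + u\right) 2 u = 2 u \left(1 + u\right)$)
$a{\left(F \right)} - 199567 = 2 \left(- \frac{647}{2}\right) \left(1 - \frac{647}{2}\right) - 199567 = 2 \left(- \frac{647}{2}\right) \left(- \frac{645}{2}\right) - 199567 = \frac{417315}{2} - 199567 = \frac{18181}{2}$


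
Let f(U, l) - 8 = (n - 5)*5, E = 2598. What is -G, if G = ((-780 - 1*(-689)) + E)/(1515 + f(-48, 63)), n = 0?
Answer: -2507/1498 ≈ -1.6736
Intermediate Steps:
f(U, l) = -17 (f(U, l) = 8 + (0 - 5)*5 = 8 - 5*5 = 8 - 25 = -17)
G = 2507/1498 (G = ((-780 - 1*(-689)) + 2598)/(1515 - 17) = ((-780 + 689) + 2598)/1498 = (-91 + 2598)*(1/1498) = 2507*(1/1498) = 2507/1498 ≈ 1.6736)
-G = -1*2507/1498 = -2507/1498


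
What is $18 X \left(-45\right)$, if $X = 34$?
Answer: $-27540$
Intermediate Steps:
$18 X \left(-45\right) = 18 \cdot 34 \left(-45\right) = 612 \left(-45\right) = -27540$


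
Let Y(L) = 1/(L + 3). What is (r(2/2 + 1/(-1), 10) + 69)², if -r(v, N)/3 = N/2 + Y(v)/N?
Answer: 290521/100 ≈ 2905.2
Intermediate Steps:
Y(L) = 1/(3 + L)
r(v, N) = -3*N/2 - 3/(N*(3 + v)) (r(v, N) = -3*(N/2 + 1/((3 + v)*N)) = -3*(N*(½) + 1/(N*(3 + v))) = -3*(N/2 + 1/(N*(3 + v))) = -3*N/2 - 3/(N*(3 + v)))
(r(2/2 + 1/(-1), 10) + 69)² = ((3/2)*(-2 + 10²*(-3 - (2/2 + 1/(-1))))/(10*(3 + (2/2 + 1/(-1)))) + 69)² = ((3/2)*(⅒)*(-2 + 100*(-3 - (2*(½) + 1*(-1))))/(3 + (2*(½) + 1*(-1))) + 69)² = ((3/2)*(⅒)*(-2 + 100*(-3 - (1 - 1)))/(3 + (1 - 1)) + 69)² = ((3/2)*(⅒)*(-2 + 100*(-3 - 1*0))/(3 + 0) + 69)² = ((3/2)*(⅒)*(-2 + 100*(-3 + 0))/3 + 69)² = ((3/2)*(⅒)*(⅓)*(-2 + 100*(-3)) + 69)² = ((3/2)*(⅒)*(⅓)*(-2 - 300) + 69)² = ((3/2)*(⅒)*(⅓)*(-302) + 69)² = (-151/10 + 69)² = (539/10)² = 290521/100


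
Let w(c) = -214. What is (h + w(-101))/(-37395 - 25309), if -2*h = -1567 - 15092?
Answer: -16231/125408 ≈ -0.12943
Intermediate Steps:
h = 16659/2 (h = -(-1567 - 15092)/2 = -½*(-16659) = 16659/2 ≈ 8329.5)
(h + w(-101))/(-37395 - 25309) = (16659/2 - 214)/(-37395 - 25309) = (16231/2)/(-62704) = (16231/2)*(-1/62704) = -16231/125408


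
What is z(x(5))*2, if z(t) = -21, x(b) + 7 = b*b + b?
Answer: -42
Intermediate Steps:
x(b) = -7 + b + b² (x(b) = -7 + (b*b + b) = -7 + (b² + b) = -7 + (b + b²) = -7 + b + b²)
z(x(5))*2 = -21*2 = -42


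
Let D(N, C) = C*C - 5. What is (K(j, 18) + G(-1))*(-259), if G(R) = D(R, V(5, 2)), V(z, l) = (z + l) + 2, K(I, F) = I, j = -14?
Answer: -16058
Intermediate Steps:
V(z, l) = 2 + l + z (V(z, l) = (l + z) + 2 = 2 + l + z)
D(N, C) = -5 + C² (D(N, C) = C² - 5 = -5 + C²)
G(R) = 76 (G(R) = -5 + (2 + 2 + 5)² = -5 + 9² = -5 + 81 = 76)
(K(j, 18) + G(-1))*(-259) = (-14 + 76)*(-259) = 62*(-259) = -16058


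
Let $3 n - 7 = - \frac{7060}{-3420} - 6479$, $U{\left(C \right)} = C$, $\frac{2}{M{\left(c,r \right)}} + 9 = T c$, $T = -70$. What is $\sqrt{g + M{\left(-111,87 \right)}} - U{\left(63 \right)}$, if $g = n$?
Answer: $-63 + \frac{i \sqrt{422049834506469}}{442377} \approx -63.0 + 46.44 i$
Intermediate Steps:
$M{\left(c,r \right)} = \frac{2}{-9 - 70 c}$
$n = - \frac{1106359}{513}$ ($n = \frac{7}{3} + \frac{- \frac{7060}{-3420} - 6479}{3} = \frac{7}{3} + \frac{\left(-7060\right) \left(- \frac{1}{3420}\right) - 6479}{3} = \frac{7}{3} + \frac{\frac{353}{171} - 6479}{3} = \frac{7}{3} + \frac{1}{3} \left(- \frac{1107556}{171}\right) = \frac{7}{3} - \frac{1107556}{513} = - \frac{1106359}{513} \approx -2156.6$)
$g = - \frac{1106359}{513} \approx -2156.6$
$\sqrt{g + M{\left(-111,87 \right)}} - U{\left(63 \right)} = \sqrt{- \frac{1106359}{513} - \frac{2}{9 + 70 \left(-111\right)}} - 63 = \sqrt{- \frac{1106359}{513} - \frac{2}{9 - 7770}} - 63 = \sqrt{- \frac{1106359}{513} - \frac{2}{-7761}} - 63 = \sqrt{- \frac{1106359}{513} - - \frac{2}{7761}} - 63 = \sqrt{- \frac{1106359}{513} + \frac{2}{7761}} - 63 = \sqrt{- \frac{2862150391}{1327131}} - 63 = \frac{i \sqrt{422049834506469}}{442377} - 63 = -63 + \frac{i \sqrt{422049834506469}}{442377}$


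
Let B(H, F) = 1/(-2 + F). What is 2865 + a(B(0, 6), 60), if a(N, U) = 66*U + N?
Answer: 27301/4 ≈ 6825.3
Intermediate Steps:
a(N, U) = N + 66*U
2865 + a(B(0, 6), 60) = 2865 + (1/(-2 + 6) + 66*60) = 2865 + (1/4 + 3960) = 2865 + 15841/4 = 27301/4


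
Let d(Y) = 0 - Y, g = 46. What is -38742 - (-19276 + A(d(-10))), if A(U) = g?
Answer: -19512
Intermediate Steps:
d(Y) = -Y
A(U) = 46
-38742 - (-19276 + A(d(-10))) = -38742 - (-19276 + 46) = -38742 - 1*(-19230) = -38742 + 19230 = -19512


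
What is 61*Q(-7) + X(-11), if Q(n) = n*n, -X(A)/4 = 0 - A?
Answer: 2945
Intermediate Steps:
X(A) = 4*A (X(A) = -4*(0 - A) = -(-4)*A = 4*A)
Q(n) = n²
61*Q(-7) + X(-11) = 61*(-7)² + 4*(-11) = 61*49 - 44 = 2989 - 44 = 2945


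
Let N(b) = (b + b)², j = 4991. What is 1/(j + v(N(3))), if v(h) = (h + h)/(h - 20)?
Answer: 2/9991 ≈ 0.00020018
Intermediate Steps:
N(b) = 4*b² (N(b) = (2*b)² = 4*b²)
v(h) = 2*h/(-20 + h) (v(h) = (2*h)/(-20 + h) = 2*h/(-20 + h))
1/(j + v(N(3))) = 1/(4991 + 2*(4*3²)/(-20 + 4*3²)) = 1/(4991 + 2*(4*9)/(-20 + 4*9)) = 1/(4991 + 2*36/(-20 + 36)) = 1/(4991 + 2*36/16) = 1/(4991 + 2*36*(1/16)) = 1/(4991 + 9/2) = 1/(9991/2) = 2/9991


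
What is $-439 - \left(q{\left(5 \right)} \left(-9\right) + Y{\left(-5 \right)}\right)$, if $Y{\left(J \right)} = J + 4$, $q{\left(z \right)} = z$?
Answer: $-393$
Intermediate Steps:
$Y{\left(J \right)} = 4 + J$
$-439 - \left(q{\left(5 \right)} \left(-9\right) + Y{\left(-5 \right)}\right) = -439 - \left(5 \left(-9\right) + \left(4 - 5\right)\right) = -439 - \left(-45 - 1\right) = -439 - -46 = -439 + 46 = -393$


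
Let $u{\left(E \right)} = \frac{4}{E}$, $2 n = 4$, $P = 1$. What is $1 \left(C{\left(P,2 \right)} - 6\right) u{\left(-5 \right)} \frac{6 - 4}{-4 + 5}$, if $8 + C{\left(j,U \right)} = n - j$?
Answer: $\frac{104}{5} \approx 20.8$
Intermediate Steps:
$n = 2$ ($n = \frac{1}{2} \cdot 4 = 2$)
$C{\left(j,U \right)} = -6 - j$ ($C{\left(j,U \right)} = -8 - \left(-2 + j\right) = -6 - j$)
$1 \left(C{\left(P,2 \right)} - 6\right) u{\left(-5 \right)} \frac{6 - 4}{-4 + 5} = 1 \left(\left(-6 - 1\right) - 6\right) \frac{4}{-5} \frac{6 - 4}{-4 + 5} = 1 \left(\left(-6 - 1\right) - 6\right) 4 \left(- \frac{1}{5}\right) \frac{2}{1} = 1 \left(-7 - 6\right) \left(- \frac{4}{5}\right) 2 \cdot 1 = 1 \left(-13\right) \left(- \frac{4}{5}\right) 2 = \left(-13\right) \left(- \frac{4}{5}\right) 2 = \frac{52}{5} \cdot 2 = \frac{104}{5}$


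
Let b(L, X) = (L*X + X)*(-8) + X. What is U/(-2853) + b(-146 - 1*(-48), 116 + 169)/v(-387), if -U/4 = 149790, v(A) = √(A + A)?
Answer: 199720/951 - 73815*I*√86/86 ≈ 210.01 - 7959.7*I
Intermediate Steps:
v(A) = √2*√A (v(A) = √(2*A) = √2*√A)
b(L, X) = -7*X - 8*L*X (b(L, X) = (X + L*X)*(-8) + X = (-8*X - 8*L*X) + X = -7*X - 8*L*X)
U = -599160 (U = -4*149790 = -599160)
U/(-2853) + b(-146 - 1*(-48), 116 + 169)/v(-387) = -599160/(-2853) + (-(116 + 169)*(7 + 8*(-146 - 1*(-48))))/((√2*√(-387))) = -599160*(-1/2853) + (-1*285*(7 + 8*(-146 + 48)))/((√2*(3*I*√43))) = 199720/951 + (-1*285*(7 + 8*(-98)))/((3*I*√86)) = 199720/951 + (-1*285*(7 - 784))*(-I*√86/258) = 199720/951 + (-1*285*(-777))*(-I*√86/258) = 199720/951 + 221445*(-I*√86/258) = 199720/951 - 73815*I*√86/86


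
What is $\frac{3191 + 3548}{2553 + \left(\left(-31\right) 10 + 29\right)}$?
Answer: $\frac{6739}{2272} \approx 2.9661$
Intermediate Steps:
$\frac{3191 + 3548}{2553 + \left(\left(-31\right) 10 + 29\right)} = \frac{6739}{2553 + \left(-310 + 29\right)} = \frac{6739}{2553 - 281} = \frac{6739}{2272}$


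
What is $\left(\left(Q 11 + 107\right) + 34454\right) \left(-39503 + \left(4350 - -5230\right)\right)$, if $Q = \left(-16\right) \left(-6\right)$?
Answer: $-1065767491$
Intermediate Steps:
$Q = 96$
$\left(\left(Q 11 + 107\right) + 34454\right) \left(-39503 + \left(4350 - -5230\right)\right) = \left(\left(96 \cdot 11 + 107\right) + 34454\right) \left(-39503 + \left(4350 - -5230\right)\right) = \left(\left(1056 + 107\right) + 34454\right) \left(-39503 + \left(4350 + 5230\right)\right) = \left(1163 + 34454\right) \left(-39503 + 9580\right) = 35617 \left(-29923\right) = -1065767491$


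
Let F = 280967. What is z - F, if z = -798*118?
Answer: -375131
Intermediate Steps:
z = -94164
z - F = -94164 - 1*280967 = -94164 - 280967 = -375131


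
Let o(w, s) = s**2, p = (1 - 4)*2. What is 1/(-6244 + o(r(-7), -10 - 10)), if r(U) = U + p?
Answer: -1/5844 ≈ -0.00017112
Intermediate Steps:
p = -6 (p = -3*2 = -6)
r(U) = -6 + U (r(U) = U - 6 = -6 + U)
1/(-6244 + o(r(-7), -10 - 10)) = 1/(-6244 + (-10 - 10)**2) = 1/(-6244 + (-20)**2) = 1/(-6244 + 400) = 1/(-5844) = -1/5844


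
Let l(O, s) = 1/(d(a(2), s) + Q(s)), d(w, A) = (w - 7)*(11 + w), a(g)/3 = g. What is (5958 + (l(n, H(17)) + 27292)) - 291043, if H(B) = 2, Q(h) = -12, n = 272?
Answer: -7475998/29 ≈ -2.5779e+5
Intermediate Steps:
a(g) = 3*g
d(w, A) = (-7 + w)*(11 + w)
l(O, s) = -1/29 (l(O, s) = 1/((-77 + (3*2)² + 4*(3*2)) - 12) = 1/((-77 + 6² + 4*6) - 12) = 1/((-77 + 36 + 24) - 12) = 1/(-17 - 12) = 1/(-29) = -1/29)
(5958 + (l(n, H(17)) + 27292)) - 291043 = (5958 + (-1/29 + 27292)) - 291043 = (5958 + 791467/29) - 291043 = 964249/29 - 291043 = -7475998/29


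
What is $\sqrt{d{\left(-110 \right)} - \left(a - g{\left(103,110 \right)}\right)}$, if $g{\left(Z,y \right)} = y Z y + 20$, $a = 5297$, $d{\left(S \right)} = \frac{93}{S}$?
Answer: $\frac{\sqrt{15016368070}}{110} \approx 1114.0$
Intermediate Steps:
$g{\left(Z,y \right)} = 20 + Z y^{2}$ ($g{\left(Z,y \right)} = Z y y + 20 = Z y^{2} + 20 = 20 + Z y^{2}$)
$\sqrt{d{\left(-110 \right)} - \left(a - g{\left(103,110 \right)}\right)} = \sqrt{\frac{93}{-110} + \left(\left(20 + 103 \cdot 110^{2}\right) - 5297\right)} = \sqrt{93 \left(- \frac{1}{110}\right) + \left(\left(20 + 103 \cdot 12100\right) - 5297\right)} = \sqrt{- \frac{93}{110} + \left(\left(20 + 1246300\right) - 5297\right)} = \sqrt{- \frac{93}{110} + \left(1246320 - 5297\right)} = \sqrt{- \frac{93}{110} + 1241023} = \sqrt{\frac{136512437}{110}} = \frac{\sqrt{15016368070}}{110}$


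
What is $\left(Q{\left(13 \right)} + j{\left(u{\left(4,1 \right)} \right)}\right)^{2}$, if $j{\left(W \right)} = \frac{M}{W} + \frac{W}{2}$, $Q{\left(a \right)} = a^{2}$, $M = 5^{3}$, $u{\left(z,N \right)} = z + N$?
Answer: $\frac{154449}{4} \approx 38612.0$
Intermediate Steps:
$u{\left(z,N \right)} = N + z$
$M = 125$
$j{\left(W \right)} = \frac{W}{2} + \frac{125}{W}$ ($j{\left(W \right)} = \frac{125}{W} + \frac{W}{2} = \frac{W}{2} + \frac{125}{W}$)
$\left(Q{\left(13 \right)} + j{\left(u{\left(4,1 \right)} \right)}\right)^{2} = \left(13^{2} + \left(\frac{1 + 4}{2} + \frac{125}{1 + 4}\right)\right)^{2} = \left(169 + \left(\frac{1}{2} \cdot 5 + \frac{125}{5}\right)\right)^{2} = \left(169 + \left(\frac{5}{2} + 125 \cdot \frac{1}{5}\right)\right)^{2} = \left(169 + \left(\frac{5}{2} + 25\right)\right)^{2} = \left(169 + \frac{55}{2}\right)^{2} = \left(\frac{393}{2}\right)^{2} = \frac{154449}{4}$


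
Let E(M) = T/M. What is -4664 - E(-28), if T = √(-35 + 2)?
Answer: -4664 + I*√33/28 ≈ -4664.0 + 0.20516*I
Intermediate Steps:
T = I*√33 (T = √(-33) = I*√33 ≈ 5.7446*I)
E(M) = I*√33/M (E(M) = (I*√33)/M = I*√33/M)
-4664 - E(-28) = -4664 - I*√33/(-28) = -4664 - I*√33*(-1)/28 = -4664 - (-1)*I*√33/28 = -4664 + I*√33/28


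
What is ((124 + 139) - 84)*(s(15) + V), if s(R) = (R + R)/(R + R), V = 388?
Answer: 69631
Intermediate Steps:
s(R) = 1 (s(R) = (2*R)/((2*R)) = (2*R)*(1/(2*R)) = 1)
((124 + 139) - 84)*(s(15) + V) = ((124 + 139) - 84)*(1 + 388) = (263 - 84)*389 = 179*389 = 69631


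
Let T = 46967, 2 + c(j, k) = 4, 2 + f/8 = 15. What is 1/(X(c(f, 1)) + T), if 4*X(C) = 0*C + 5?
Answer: 4/187873 ≈ 2.1291e-5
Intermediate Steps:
f = 104 (f = -16 + 8*15 = -16 + 120 = 104)
c(j, k) = 2 (c(j, k) = -2 + 4 = 2)
X(C) = 5/4 (X(C) = (0*C + 5)/4 = (0 + 5)/4 = (¼)*5 = 5/4)
1/(X(c(f, 1)) + T) = 1/(5/4 + 46967) = 1/(187873/4) = 4/187873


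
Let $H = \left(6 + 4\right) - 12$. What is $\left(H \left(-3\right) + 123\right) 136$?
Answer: $17544$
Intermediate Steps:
$H = -2$ ($H = 10 - 12 = -2$)
$\left(H \left(-3\right) + 123\right) 136 = \left(\left(-2\right) \left(-3\right) + 123\right) 136 = \left(6 + 123\right) 136 = 129 \cdot 136 = 17544$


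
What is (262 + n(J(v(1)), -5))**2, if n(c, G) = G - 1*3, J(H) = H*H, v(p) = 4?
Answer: 64516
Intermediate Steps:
J(H) = H**2
n(c, G) = -3 + G (n(c, G) = G - 3 = -3 + G)
(262 + n(J(v(1)), -5))**2 = (262 + (-3 - 5))**2 = (262 - 8)**2 = 254**2 = 64516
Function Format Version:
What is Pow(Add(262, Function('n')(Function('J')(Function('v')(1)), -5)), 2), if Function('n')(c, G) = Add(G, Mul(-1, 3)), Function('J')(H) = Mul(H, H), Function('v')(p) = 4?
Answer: 64516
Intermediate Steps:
Function('J')(H) = Pow(H, 2)
Function('n')(c, G) = Add(-3, G) (Function('n')(c, G) = Add(G, -3) = Add(-3, G))
Pow(Add(262, Function('n')(Function('J')(Function('v')(1)), -5)), 2) = Pow(Add(262, Add(-3, -5)), 2) = Pow(Add(262, -8), 2) = Pow(254, 2) = 64516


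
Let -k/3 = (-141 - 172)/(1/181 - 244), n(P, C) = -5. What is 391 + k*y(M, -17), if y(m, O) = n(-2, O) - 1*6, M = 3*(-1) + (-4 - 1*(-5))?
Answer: 6379094/14721 ≈ 433.33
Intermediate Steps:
M = -2 (M = -3 + (-4 + 5) = -3 + 1 = -2)
y(m, O) = -11 (y(m, O) = -5 - 1*6 = -5 - 6 = -11)
k = -56653/14721 (k = -3*(-141 - 172)/(1/181 - 244) = -(-939)/(1/181 - 244) = -(-939)/(-44163/181) = -(-939)*(-181)/44163 = -3*56653/44163 = -56653/14721 ≈ -3.8484)
391 + k*y(M, -17) = 391 - 56653/14721*(-11) = 391 + 623183/14721 = 6379094/14721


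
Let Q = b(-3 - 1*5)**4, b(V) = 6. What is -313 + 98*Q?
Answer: 126695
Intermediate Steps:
Q = 1296 (Q = 6**4 = 1296)
-313 + 98*Q = -313 + 98*1296 = -313 + 127008 = 126695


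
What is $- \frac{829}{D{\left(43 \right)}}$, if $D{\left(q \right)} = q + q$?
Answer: $- \frac{829}{86} \approx -9.6395$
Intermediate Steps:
$D{\left(q \right)} = 2 q$
$- \frac{829}{D{\left(43 \right)}} = - \frac{829}{2 \cdot 43} = - \frac{829}{86}$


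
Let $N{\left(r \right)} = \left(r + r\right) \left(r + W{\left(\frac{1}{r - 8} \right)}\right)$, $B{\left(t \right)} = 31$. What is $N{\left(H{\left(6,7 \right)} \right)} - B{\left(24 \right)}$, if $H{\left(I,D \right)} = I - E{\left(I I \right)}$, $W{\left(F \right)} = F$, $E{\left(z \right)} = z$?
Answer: $\frac{33641}{19} \approx 1770.6$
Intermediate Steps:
$H{\left(I,D \right)} = I - I^{2}$ ($H{\left(I,D \right)} = I - I I = I - I^{2}$)
$N{\left(r \right)} = 2 r \left(r + \frac{1}{-8 + r}\right)$ ($N{\left(r \right)} = \left(r + r\right) \left(r + \frac{1}{r - 8}\right) = 2 r \left(r + \frac{1}{-8 + r}\right)$)
$N{\left(H{\left(6,7 \right)} \right)} - B{\left(24 \right)} = \frac{2 \cdot 6 \left(1 - 6\right) \left(1 + 6 \left(1 - 6\right) \left(-8 + 6 \left(1 - 6\right)\right)\right)}{-8 + 6 \left(1 - 6\right)} - 31 = \frac{2 \cdot 6 \left(-5\right) \left(1 + 6 \left(-5\right) \left(-8 + 6 \left(-5\right)\right)\right)}{-8 + 6 \left(-5\right)} - 31 = 2 \left(-30\right) \frac{1}{-8 - 30} \left(1 - 30 \left(-8 - 30\right)\right) - 31 = 2 \left(-30\right) \frac{1}{-38} \left(1 - -1140\right) - 31 = 2 \left(-30\right) \left(- \frac{1}{38}\right) \left(1 + 1140\right) - 31 = 2 \left(-30\right) \left(- \frac{1}{38}\right) 1141 - 31 = \frac{34230}{19} - 31 = \frac{33641}{19}$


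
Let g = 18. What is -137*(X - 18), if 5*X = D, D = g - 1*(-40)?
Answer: 4384/5 ≈ 876.80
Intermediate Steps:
D = 58 (D = 18 - 1*(-40) = 18 + 40 = 58)
X = 58/5 (X = (1/5)*58 = 58/5 ≈ 11.600)
-137*(X - 18) = -137*(58/5 - 18) = -137*(-32/5) = 4384/5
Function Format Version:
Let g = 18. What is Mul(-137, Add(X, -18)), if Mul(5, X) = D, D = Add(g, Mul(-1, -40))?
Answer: Rational(4384, 5) ≈ 876.80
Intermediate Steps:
D = 58 (D = Add(18, Mul(-1, -40)) = Add(18, 40) = 58)
X = Rational(58, 5) (X = Mul(Rational(1, 5), 58) = Rational(58, 5) ≈ 11.600)
Mul(-137, Add(X, -18)) = Mul(-137, Add(Rational(58, 5), -18)) = Mul(-137, Rational(-32, 5)) = Rational(4384, 5)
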